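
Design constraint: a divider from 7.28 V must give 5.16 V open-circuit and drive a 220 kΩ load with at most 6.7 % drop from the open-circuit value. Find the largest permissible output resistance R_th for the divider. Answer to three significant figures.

Loading drop = R_th/(R_th + R_L) ≤ 0.0670, so R_th ≤ R_L · ε/(1−ε) = 220 kΩ × 0.0670/0.9330 = 15.8 kΩ.

R_th ≤ 15.8 kΩ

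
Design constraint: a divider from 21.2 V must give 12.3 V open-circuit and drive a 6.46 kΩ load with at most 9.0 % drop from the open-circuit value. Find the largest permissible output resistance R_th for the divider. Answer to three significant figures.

Loading drop = R_th/(R_th + R_L) ≤ 0.0900, so R_th ≤ R_L · ε/(1−ε) = 6.46 kΩ × 0.0900/0.9100 = 639 Ω.
(Any R1, R2 with R2/(R1+R2) = 0.580 and R1‖R2 ≤ 639 Ω will meet the spec.)

R_th ≤ 639 Ω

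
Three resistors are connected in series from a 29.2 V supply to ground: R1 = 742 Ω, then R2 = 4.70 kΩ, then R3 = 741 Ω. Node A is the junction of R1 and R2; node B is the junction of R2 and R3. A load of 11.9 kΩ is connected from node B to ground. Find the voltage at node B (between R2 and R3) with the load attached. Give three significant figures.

V ≈ 3.32 V

At node B, R3 is in parallel with the load: R3‖R_L = 697.6 Ω.
Below node A the resistance is R2 + (R3‖R_L) = 5398 Ω, so V_A = 29.2 × 5398/6140 = 25.67 V.
Then V_B = V_A × (R3‖R_L)/(R2 + R3‖R_L) = 25.67 × 697.6/5398 = 3.32 V.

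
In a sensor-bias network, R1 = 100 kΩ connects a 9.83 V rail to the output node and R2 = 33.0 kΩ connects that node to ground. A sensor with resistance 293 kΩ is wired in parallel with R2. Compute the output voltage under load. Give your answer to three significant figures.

V_out ≈ 2.25 V

The load sits in parallel with R2: R2‖R_L = (33.0 × 293) / (33.0 + 293) = 29.66 kΩ.
V_out = 9.83 × 29.66 / (100 + 29.66) = 9.83 × 29.66/129.7 = 2.25 V.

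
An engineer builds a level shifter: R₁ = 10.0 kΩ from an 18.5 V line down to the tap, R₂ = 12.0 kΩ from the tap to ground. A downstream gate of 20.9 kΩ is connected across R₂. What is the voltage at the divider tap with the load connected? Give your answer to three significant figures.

The load sits in parallel with R₂: R₂‖R_L = (12.0 × 20.9) / (12.0 + 20.9) = 7.623 kΩ.
V_out = 18.5 × 7.623 / (10.0 + 7.623) = 18.5 × 7.623/17.62 = 8.00 V.

V_out ≈ 8.00 V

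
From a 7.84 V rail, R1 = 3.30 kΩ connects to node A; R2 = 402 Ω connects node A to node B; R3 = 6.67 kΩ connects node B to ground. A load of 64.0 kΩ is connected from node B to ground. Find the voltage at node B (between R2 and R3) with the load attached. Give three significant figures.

At node B, R3 is in parallel with the load: R3‖R_L = 6040 Ω.
Below node A the resistance is R2 + (R3‖R_L) = 6442 Ω, so V_A = 7.84 × 6442/9742 = 5.184 V.
Then V_B = V_A × (R3‖R_L)/(R2 + R3‖R_L) = 5.184 × 6040/6442 = 4.86 V.

V ≈ 4.86 V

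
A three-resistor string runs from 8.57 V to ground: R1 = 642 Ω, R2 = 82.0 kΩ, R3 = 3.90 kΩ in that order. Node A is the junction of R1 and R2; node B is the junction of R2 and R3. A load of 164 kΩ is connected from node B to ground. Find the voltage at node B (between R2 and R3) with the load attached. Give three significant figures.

At node B, R3 is in parallel with the load: R3‖R_L = 3809 Ω.
Below node A the resistance is R2 + (R3‖R_L) = 85810 Ω, so V_A = 8.57 × 85810/86450 = 8.506 V.
Then V_B = V_A × (R3‖R_L)/(R2 + R3‖R_L) = 8.506 × 3809/85810 = 0.378 V.

V ≈ 0.378 V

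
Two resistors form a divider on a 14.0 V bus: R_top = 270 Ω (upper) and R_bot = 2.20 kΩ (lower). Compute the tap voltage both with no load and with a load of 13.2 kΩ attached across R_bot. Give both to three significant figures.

Open-circuit: V = 14.0 × 2200/(270 + 2200) = 12.5 V.
With the load, R_bot becomes R_bot‖R_L = 1886 Ω, so V = 14.0 × 1886/2156 = 12.2 V.

Unloaded: 12.5 V; loaded: 12.2 V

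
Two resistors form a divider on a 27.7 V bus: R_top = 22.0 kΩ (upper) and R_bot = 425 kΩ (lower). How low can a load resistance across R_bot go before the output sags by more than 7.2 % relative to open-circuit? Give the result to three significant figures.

Output resistance R_th = R_top‖R_bot = (22.0 × 425)/447.0 = 20.92 kΩ.
The fractional drop is R_th/(R_th + R_L); requiring this ≤ 0.0720 gives R_L ≥ R_th(1/0.0720 − 1) = 20.92 × 12.89 = 270 kΩ.

R_L(min) ≈ 270 kΩ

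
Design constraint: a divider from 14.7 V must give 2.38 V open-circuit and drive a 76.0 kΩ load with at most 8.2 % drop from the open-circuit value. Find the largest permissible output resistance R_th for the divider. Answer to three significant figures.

Loading drop = R_th/(R_th + R_L) ≤ 0.0820, so R_th ≤ R_L · ε/(1−ε) = 76.0 kΩ × 0.0820/0.9180 = 6.79 kΩ.
(Any R1, R2 with R2/(R1+R2) = 0.162 and R1‖R2 ≤ 6.79 kΩ will meet the spec.)

R_th ≤ 6.79 kΩ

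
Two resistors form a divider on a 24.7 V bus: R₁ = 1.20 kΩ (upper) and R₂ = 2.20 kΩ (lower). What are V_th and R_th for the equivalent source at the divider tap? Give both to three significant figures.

V_th is the open-circuit tap voltage: 24.7 × 2.20/(1.20 + 2.20) = 16.0 V.
With the supply zeroed, R₁ and R₂ appear in parallel from the tap: R_th = R₁‖R₂ = (1.20 × 2.20)/3.400 = 776 Ω.

V_th = 16.0 V, R_th = 776 Ω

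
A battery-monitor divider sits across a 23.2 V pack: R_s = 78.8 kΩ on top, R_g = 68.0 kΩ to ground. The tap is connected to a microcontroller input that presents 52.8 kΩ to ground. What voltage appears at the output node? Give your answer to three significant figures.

The load sits in parallel with R_g: R_g‖R_L = (68.0 × 52.8) / (68.0 + 52.8) = 29.72 kΩ.
V_out = 23.2 × 29.72 / (78.8 + 29.72) = 23.2 × 29.72/108.5 = 6.35 V.

V_out ≈ 6.35 V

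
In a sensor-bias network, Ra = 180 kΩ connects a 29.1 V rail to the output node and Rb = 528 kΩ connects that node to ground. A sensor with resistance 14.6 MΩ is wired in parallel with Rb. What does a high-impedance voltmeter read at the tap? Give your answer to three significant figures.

The load sits in parallel with Rb: Rb‖R_L = (528 × 14600) / (528 + 14600) = 509.6 kΩ.
V_out = 29.1 × 509.6 / (180 + 509.6) = 29.1 × 509.6/689.6 = 21.5 V.
(Unloaded it would have been 21.7 V.)

V_out ≈ 21.5 V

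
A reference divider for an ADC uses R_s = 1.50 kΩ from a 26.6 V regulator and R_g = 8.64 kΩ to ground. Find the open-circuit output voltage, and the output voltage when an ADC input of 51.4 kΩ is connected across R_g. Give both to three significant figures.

Open-circuit: V = 26.6 × 8.64/(1.50 + 8.64) = 22.7 V.
With the load, R_g becomes R_g‖R_L = 7.397 kΩ, so V = 26.6 × 7.397/8.897 = 22.1 V.

Unloaded: 22.7 V; loaded: 22.1 V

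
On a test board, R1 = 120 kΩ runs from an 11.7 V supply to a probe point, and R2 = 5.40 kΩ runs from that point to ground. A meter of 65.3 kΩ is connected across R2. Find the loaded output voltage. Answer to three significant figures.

The load sits in parallel with R2: R2‖R_L = (5.40 × 65.3) / (5.40 + 65.3) = 4.988 kΩ.
V_out = 11.7 × 4.988 / (120 + 4.988) = 11.7 × 4.988/125.0 = 0.467 V.

V_out ≈ 0.467 V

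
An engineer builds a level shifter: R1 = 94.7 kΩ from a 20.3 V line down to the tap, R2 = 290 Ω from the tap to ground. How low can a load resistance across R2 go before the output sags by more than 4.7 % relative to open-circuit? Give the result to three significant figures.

R_L(min) ≈ 5.86 kΩ

Output resistance R_th = R1‖R2 = (94700 × 290)/94990 = 289.1 Ω.
The fractional drop is R_th/(R_th + R_L); requiring this ≤ 0.0470 gives R_L ≥ R_th(1/0.0470 − 1) = 289.1 × 20.28 = 5.86 kΩ.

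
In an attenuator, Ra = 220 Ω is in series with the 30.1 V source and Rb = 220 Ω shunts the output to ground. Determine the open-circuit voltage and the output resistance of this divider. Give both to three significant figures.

V_th = 15.1 V, R_th = 110 Ω

V_th is the open-circuit tap voltage: 30.1 × 220/(220 + 220) = 15.1 V.
With the supply zeroed, Ra and Rb appear in parallel from the tap: R_th = Ra‖Rb = (220 × 220)/440.0 = 110 Ω.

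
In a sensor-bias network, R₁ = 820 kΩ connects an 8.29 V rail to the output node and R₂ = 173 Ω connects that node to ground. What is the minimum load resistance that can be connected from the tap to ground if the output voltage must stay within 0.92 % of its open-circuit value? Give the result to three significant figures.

Output resistance R_th = R₁‖R₂ = (820000 × 173)/820200 = 173.0 Ω.
The fractional drop is R_th/(R_th + R_L); requiring this ≤ 0.00920 gives R_L ≥ R_th(1/0.00920 − 1) = 173.0 × 107.7 = 18.6 kΩ.

R_L(min) ≈ 18.6 kΩ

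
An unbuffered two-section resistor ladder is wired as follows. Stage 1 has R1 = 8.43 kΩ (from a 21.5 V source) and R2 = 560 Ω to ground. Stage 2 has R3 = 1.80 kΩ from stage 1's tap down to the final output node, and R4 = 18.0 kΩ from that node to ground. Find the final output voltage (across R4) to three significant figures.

Stage 2 presents R3+R4 = 19800 Ω as a load on stage 1's tap.
Stage 1's lower leg becomes R2‖(R3+R4) = 544.6 Ω, so V_mid = 21.5 × 544.6/8975 = 1.305 V.
Stage 2 is itself unloaded: V_out = V_mid × R4/(R3+R4) = 1.305 × 18000/19800 = 1.19 V.

V_out ≈ 1.19 V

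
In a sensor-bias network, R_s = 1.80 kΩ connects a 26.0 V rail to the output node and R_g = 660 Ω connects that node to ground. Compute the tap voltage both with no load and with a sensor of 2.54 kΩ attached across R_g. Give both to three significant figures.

Open-circuit: V = 26.0 × 660/(1800 + 660) = 6.98 V.
With the load, R_g becomes R_g‖R_L = 523.9 Ω, so V = 26.0 × 523.9/2324 = 5.86 V.

Unloaded: 6.98 V; loaded: 5.86 V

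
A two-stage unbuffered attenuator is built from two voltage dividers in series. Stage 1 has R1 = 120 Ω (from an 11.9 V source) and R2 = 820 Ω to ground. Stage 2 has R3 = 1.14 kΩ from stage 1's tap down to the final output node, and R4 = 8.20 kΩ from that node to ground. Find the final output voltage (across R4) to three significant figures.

V_out ≈ 9.01 V

Stage 2 presents R3+R4 = 9340 Ω as a load on stage 1's tap.
Stage 1's lower leg becomes R2‖(R3+R4) = 753.8 Ω, so V_mid = 11.9 × 753.8/873.8 = 10.27 V.
Stage 2 is itself unloaded: V_out = V_mid × R4/(R3+R4) = 10.27 × 8200/9340 = 9.01 V.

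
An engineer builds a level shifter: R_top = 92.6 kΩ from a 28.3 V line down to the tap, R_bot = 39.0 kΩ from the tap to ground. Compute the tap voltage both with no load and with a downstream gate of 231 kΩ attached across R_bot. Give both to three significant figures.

Unloaded: 8.39 V; loaded: 7.50 V

Open-circuit: V = 28.3 × 39.0/(92.6 + 39.0) = 8.39 V.
With the load, R_bot becomes R_bot‖R_L = 33.37 kΩ, so V = 28.3 × 33.37/126.0 = 7.50 V.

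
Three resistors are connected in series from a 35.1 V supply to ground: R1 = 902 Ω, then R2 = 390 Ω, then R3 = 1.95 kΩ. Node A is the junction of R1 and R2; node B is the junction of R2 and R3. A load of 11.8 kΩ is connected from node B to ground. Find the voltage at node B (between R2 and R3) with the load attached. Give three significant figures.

At node B, R3 is in parallel with the load: R3‖R_L = 1673 Ω.
Below node A the resistance is R2 + (R3‖R_L) = 2063 Ω, so V_A = 35.1 × 2063/2965 = 24.42 V.
Then V_B = V_A × (R3‖R_L)/(R2 + R3‖R_L) = 24.42 × 1673/2063 = 19.8 V.

V ≈ 19.8 V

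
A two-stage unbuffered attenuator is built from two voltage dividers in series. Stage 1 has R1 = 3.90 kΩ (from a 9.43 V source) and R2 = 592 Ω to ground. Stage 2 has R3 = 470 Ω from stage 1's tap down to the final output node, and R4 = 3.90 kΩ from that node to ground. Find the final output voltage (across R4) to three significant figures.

V_out ≈ 0.992 V

Stage 2 presents R3+R4 = 4370 Ω as a load on stage 1's tap.
Stage 1's lower leg becomes R2‖(R3+R4) = 521.4 Ω, so V_mid = 9.43 × 521.4/4421 = 1.112 V.
Stage 2 is itself unloaded: V_out = V_mid × R4/(R3+R4) = 1.112 × 3900/4370 = 0.992 V.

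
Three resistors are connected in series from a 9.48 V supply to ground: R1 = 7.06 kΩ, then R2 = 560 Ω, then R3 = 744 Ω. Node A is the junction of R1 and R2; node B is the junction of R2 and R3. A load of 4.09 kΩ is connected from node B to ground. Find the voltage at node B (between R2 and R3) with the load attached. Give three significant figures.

V ≈ 0.723 V

At node B, R3 is in parallel with the load: R3‖R_L = 629.5 Ω.
Below node A the resistance is R2 + (R3‖R_L) = 1189 Ω, so V_A = 9.48 × 1189/8249 = 1.367 V.
Then V_B = V_A × (R3‖R_L)/(R2 + R3‖R_L) = 1.367 × 629.5/1189 = 0.723 V.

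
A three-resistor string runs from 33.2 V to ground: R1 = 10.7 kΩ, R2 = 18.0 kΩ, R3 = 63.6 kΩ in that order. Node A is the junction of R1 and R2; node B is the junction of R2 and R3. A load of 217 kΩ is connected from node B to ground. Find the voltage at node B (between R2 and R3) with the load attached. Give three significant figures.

At node B, R3 is in parallel with the load: R3‖R_L = 49.18 kΩ.
Below node A the resistance is R2 + (R3‖R_L) = 67.18 kΩ, so V_A = 33.2 × 67.18/77.88 = 28.64 V.
Then V_B = V_A × (R3‖R_L)/(R2 + R3‖R_L) = 28.64 × 49.18/67.18 = 21.0 V.

V ≈ 21.0 V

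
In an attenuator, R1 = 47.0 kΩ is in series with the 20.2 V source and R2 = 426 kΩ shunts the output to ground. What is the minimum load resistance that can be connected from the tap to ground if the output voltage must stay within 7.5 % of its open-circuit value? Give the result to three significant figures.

Output resistance R_th = R1‖R2 = (47.0 × 426)/473.0 = 42.33 kΩ.
The fractional drop is R_th/(R_th + R_L); requiring this ≤ 0.0750 gives R_L ≥ R_th(1/0.0750 − 1) = 42.33 × 12.33 = 522 kΩ.

R_L(min) ≈ 522 kΩ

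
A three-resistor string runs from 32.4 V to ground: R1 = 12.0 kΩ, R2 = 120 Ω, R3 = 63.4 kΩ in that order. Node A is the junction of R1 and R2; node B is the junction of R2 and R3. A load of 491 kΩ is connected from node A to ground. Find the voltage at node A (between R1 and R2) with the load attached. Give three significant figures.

V ≈ 26.7 V

Below node A the series string R2+R3 = 63520 Ω sits in parallel with the 491000 Ω load: 56240 Ω.
V_A = 32.4 × 56240/(12000 + 56240) = 26.7 V.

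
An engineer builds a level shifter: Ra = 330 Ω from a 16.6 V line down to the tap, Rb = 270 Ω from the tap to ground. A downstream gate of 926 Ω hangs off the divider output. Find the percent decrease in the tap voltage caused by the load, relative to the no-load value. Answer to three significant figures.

The divider's output (Thévenin) resistance is Ra‖Rb = 148.5 Ω.
Fractional drop under load = R_th/(R_th + R_L) = 148.5 / (148.5 + 926) = 0.1382.
So the output falls by 13.8 %.

13.8 %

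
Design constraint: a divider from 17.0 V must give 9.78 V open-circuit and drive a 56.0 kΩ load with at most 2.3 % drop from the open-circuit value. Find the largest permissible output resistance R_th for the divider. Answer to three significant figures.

R_th ≤ 1.32 kΩ

Loading drop = R_th/(R_th + R_L) ≤ 0.0230, so R_th ≤ R_L · ε/(1−ε) = 56.0 kΩ × 0.0230/0.9770 = 1.32 kΩ.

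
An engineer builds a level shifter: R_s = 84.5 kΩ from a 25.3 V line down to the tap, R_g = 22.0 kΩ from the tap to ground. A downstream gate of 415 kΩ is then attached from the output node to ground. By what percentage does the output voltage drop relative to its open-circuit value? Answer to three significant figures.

4.04 %

The divider's output (Thévenin) resistance is R_s‖R_g = 17.46 kΩ.
Fractional drop under load = R_th/(R_th + R_L) = 17.46 / (17.46 + 415) = 0.04036.
So the output falls by 4.04 %.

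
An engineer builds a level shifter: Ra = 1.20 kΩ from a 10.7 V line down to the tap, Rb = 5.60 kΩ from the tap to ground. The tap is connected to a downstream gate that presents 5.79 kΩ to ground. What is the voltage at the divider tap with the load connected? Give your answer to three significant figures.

The load sits in parallel with Rb: Rb‖R_L = (5.60 × 5.79) / (5.60 + 5.79) = 2.847 kΩ.
V_out = 10.7 × 2.847 / (1.20 + 2.847) = 10.7 × 2.847/4.047 = 7.53 V.
(Unloaded it would have been 8.81 V.)

V_out ≈ 7.53 V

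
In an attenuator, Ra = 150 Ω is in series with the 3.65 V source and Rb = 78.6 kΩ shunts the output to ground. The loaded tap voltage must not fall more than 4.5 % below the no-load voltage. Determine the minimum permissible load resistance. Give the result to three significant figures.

Output resistance R_th = Ra‖Rb = (150 × 78600)/78750 = 149.7 Ω.
The fractional drop is R_th/(R_th + R_L); requiring this ≤ 0.0450 gives R_L ≥ R_th(1/0.0450 − 1) = 149.7 × 21.22 = 3.18 kΩ.

R_L(min) ≈ 3.18 kΩ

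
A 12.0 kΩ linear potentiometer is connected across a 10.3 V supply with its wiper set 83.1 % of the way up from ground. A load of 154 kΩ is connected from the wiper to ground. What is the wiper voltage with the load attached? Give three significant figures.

The wiper splits the pot into (1−α)R = 2.028 kΩ above and αR = 9.972 kΩ below.
Lower section ‖ load = 9.366 kΩ.
V_wiper = 10.3 × 9.366/(2.028 + 9.366) = 8.47 V.

V ≈ 8.47 V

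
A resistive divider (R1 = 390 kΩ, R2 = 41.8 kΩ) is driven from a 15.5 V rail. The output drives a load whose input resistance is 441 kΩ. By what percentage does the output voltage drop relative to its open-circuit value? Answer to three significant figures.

The divider's output (Thévenin) resistance is R1‖R2 = 37.75 kΩ.
Fractional drop under load = R_th/(R_th + R_L) = 37.75 / (37.75 + 441) = 0.07886.
So the output falls by 7.89 %.

7.89 %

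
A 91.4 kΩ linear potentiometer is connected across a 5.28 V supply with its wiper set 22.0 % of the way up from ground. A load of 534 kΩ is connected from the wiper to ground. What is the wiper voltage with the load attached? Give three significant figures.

V ≈ 1.13 V

The wiper splits the pot into (1−α)R = 71.29 kΩ above and αR = 20.11 kΩ below.
Lower section ‖ load = 19.38 kΩ.
V_wiper = 5.28 × 19.38/(71.29 + 19.38) = 1.13 V.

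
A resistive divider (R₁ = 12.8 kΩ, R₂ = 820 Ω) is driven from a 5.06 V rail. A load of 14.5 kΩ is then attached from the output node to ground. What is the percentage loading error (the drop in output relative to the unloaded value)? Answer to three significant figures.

The divider's output (Thévenin) resistance is R₁‖R₂ = 770.6 Ω.
Fractional drop under load = R_th/(R_th + R_L) = 770.6 / (770.6 + 14500) = 0.05046.
So the output falls by 5.05 %.

5.05 %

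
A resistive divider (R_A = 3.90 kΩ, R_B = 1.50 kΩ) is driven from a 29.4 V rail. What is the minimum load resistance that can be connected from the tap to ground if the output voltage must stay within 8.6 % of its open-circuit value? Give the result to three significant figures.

R_L(min) ≈ 11.5 kΩ

Output resistance R_th = R_A‖R_B = (3.90 × 1.50)/5.400 = 1.083 kΩ.
The fractional drop is R_th/(R_th + R_L); requiring this ≤ 0.0860 gives R_L ≥ R_th(1/0.0860 − 1) = 1.083 × 10.63 = 11.5 kΩ.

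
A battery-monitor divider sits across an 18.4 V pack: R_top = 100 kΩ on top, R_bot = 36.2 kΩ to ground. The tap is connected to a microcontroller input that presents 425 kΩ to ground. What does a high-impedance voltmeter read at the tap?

The load sits in parallel with R_bot: R_bot‖R_L = (36.2 × 425) / (36.2 + 425) = 33.36 kΩ.
V_out = 18.4 × 33.36 / (100 + 33.36) = 18.4 × 33.36/133.4 = 4.60 V.

V_out ≈ 4.60 V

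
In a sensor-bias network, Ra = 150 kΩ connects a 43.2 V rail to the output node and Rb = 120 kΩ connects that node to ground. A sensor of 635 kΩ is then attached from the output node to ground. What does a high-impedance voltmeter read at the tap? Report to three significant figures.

V_out ≈ 17.4 V

The load sits in parallel with Rb: Rb‖R_L = (120 × 635) / (120 + 635) = 100.9 kΩ.
V_out = 43.2 × 100.9 / (150 + 100.9) = 43.2 × 100.9/250.9 = 17.4 V.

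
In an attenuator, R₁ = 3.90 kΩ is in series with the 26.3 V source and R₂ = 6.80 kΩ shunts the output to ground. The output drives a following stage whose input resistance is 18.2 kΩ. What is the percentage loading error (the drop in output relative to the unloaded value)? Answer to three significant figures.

Unloaded V = 26.3 × 6.80/10.70 = 16.714 V.
Loaded: R₂‖R_L = 4.950 kΩ, giving V = 26.3 × 4.950/8.850 = 14.711 V.
Drop = (16.714 − 14.711) / 16.714 = 12.0 %.

12.0 %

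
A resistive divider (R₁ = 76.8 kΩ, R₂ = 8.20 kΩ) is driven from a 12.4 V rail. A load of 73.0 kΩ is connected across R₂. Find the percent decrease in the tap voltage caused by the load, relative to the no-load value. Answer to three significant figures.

9.21 %

Unloaded V = 12.4 × 8.20/85.00 = 1.1962 V.
Loaded: R₂‖R_L = 7.372 kΩ, giving V = 12.4 × 7.372/84.17 = 1.0860 V.
Drop = (1.1962 − 1.0860) / 1.1962 = 9.21 %.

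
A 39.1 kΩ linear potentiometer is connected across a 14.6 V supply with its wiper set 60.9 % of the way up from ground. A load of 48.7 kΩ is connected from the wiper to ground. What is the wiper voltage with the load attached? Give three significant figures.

V ≈ 7.46 V

The wiper splits the pot into (1−α)R = 15.29 kΩ above and αR = 23.81 kΩ below.
Lower section ‖ load = 15.99 kΩ.
V_wiper = 14.6 × 15.99/(15.29 + 15.99) = 7.46 V.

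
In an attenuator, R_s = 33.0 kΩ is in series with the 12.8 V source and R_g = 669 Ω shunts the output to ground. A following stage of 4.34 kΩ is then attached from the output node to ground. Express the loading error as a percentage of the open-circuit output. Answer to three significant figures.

Unloaded V = 12.8 × 669/33670 = 0.25433 V.
Loaded: R_g‖R_L = 579.6 Ω, giving V = 12.8 × 579.6/33580 = 0.22095 V.
Drop = (0.25433 − 0.22095) / 0.25433 = 13.1 %.

13.1 %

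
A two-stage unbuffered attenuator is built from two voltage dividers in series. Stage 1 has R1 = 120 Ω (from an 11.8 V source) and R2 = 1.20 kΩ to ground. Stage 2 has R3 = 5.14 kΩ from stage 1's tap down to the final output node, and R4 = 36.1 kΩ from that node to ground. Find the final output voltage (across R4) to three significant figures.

Stage 2 presents R3+R4 = 41240 Ω as a load on stage 1's tap.
Stage 1's lower leg becomes R2‖(R3+R4) = 1166 Ω, so V_mid = 11.8 × 1166/1286 = 10.70 V.
Stage 2 is itself unloaded: V_out = V_mid × R4/(R3+R4) = 10.70 × 36100/41240 = 9.37 V.

V_out ≈ 9.37 V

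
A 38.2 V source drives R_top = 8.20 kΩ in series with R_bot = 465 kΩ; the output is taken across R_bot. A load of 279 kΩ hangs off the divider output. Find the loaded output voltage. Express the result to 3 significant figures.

The load sits in parallel with R_bot: R_bot‖R_L = (465 × 279) / (465 + 279) = 174.4 kΩ.
V_out = 38.2 × 174.4 / (8.20 + 174.4) = 38.2 × 174.4/182.6 = 36.5 V.

V_out ≈ 36.5 V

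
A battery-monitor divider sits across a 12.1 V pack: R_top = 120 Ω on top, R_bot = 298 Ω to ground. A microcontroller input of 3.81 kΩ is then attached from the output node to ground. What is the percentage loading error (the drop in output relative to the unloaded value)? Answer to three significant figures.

The divider's output (Thévenin) resistance is R_top‖R_bot = 85.55 Ω.
Fractional drop under load = R_th/(R_th + R_L) = 85.55 / (85.55 + 3810) = 0.02196.
So the output falls by 2.20 %.

2.20 %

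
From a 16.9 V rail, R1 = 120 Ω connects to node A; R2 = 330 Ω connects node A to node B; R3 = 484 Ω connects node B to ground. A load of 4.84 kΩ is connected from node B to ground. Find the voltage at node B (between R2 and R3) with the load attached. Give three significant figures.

V ≈ 8.36 V

At node B, R3 is in parallel with the load: R3‖R_L = 440.0 Ω.
Below node A the resistance is R2 + (R3‖R_L) = 770.0 Ω, so V_A = 16.9 × 770.0/890.0 = 14.62 V.
Then V_B = V_A × (R3‖R_L)/(R2 + R3‖R_L) = 14.62 × 440.0/770.0 = 8.36 V.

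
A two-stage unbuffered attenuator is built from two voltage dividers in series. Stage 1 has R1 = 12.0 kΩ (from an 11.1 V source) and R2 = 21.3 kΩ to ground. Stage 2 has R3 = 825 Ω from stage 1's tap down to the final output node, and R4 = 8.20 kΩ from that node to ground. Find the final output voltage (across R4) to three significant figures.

Stage 2 presents R3+R4 = 9025 Ω as a load on stage 1's tap.
Stage 1's lower leg becomes R2‖(R3+R4) = 6339 Ω, so V_mid = 11.1 × 6339/18340 = 3.837 V.
Stage 2 is itself unloaded: V_out = V_mid × R4/(R3+R4) = 3.837 × 8200/9025 = 3.49 V.

V_out ≈ 3.49 V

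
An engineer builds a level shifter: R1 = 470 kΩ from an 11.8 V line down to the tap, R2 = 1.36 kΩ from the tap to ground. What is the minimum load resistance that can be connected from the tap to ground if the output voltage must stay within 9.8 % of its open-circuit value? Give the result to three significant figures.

R_L(min) ≈ 12.5 kΩ

Output resistance R_th = R1‖R2 = (470 × 1.36)/471.4 = 1.356 kΩ.
The fractional drop is R_th/(R_th + R_L); requiring this ≤ 0.0980 gives R_L ≥ R_th(1/0.0980 − 1) = 1.356 × 9.204 = 12.5 kΩ.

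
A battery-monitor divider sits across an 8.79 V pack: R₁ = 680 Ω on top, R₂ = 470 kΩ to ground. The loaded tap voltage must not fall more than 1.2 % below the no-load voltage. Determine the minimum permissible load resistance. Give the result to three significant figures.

Output resistance R_th = R₁‖R₂ = (680 × 470000)/470700 = 679.0 Ω.
The fractional drop is R_th/(R_th + R_L); requiring this ≤ 0.0120 gives R_L ≥ R_th(1/0.0120 − 1) = 679.0 × 82.33 = 55.9 kΩ.

R_L(min) ≈ 55.9 kΩ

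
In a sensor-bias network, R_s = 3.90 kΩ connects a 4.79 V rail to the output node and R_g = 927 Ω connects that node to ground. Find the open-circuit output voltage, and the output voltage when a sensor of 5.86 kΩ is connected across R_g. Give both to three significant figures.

Unloaded: 0.920 V; loaded: 0.816 V

Open-circuit: V = 4.79 × 927/(3900 + 927) = 0.920 V.
With the load, R_g becomes R_g‖R_L = 800.4 Ω, so V = 4.79 × 800.4/4700 = 0.816 V.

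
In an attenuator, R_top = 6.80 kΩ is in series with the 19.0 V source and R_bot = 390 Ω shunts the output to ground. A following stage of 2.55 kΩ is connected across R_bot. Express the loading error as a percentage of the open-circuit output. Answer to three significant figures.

12.6 %

The divider's output (Thévenin) resistance is R_top‖R_bot = 368.8 Ω.
Fractional drop under load = R_th/(R_th + R_L) = 368.8 / (368.8 + 2550) = 0.1264.
So the output falls by 12.6 %.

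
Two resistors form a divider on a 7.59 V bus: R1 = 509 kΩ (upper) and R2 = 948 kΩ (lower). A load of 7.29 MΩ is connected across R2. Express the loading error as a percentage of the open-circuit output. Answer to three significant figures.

The divider's output (Thévenin) resistance is R1‖R2 = 331.2 kΩ.
Fractional drop under load = R_th/(R_th + R_L) = 331.2 / (331.2 + 7290) = 0.04346.
So the output falls by 4.35 %.

4.35 %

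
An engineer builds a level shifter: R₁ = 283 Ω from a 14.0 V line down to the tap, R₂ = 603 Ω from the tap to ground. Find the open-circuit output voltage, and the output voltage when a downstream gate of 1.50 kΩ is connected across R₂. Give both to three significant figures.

Open-circuit: V = 14.0 × 603/(283 + 603) = 9.53 V.
With the load, R₂ becomes R₂‖R_L = 430.1 Ω, so V = 14.0 × 430.1/713.1 = 8.44 V.

Unloaded: 9.53 V; loaded: 8.44 V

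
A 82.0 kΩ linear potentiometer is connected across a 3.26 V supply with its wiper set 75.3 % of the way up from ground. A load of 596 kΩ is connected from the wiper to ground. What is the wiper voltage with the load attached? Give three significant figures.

V ≈ 2.39 V

The wiper splits the pot into (1−α)R = 20.25 kΩ above and αR = 61.75 kΩ below.
Lower section ‖ load = 55.95 kΩ.
V_wiper = 3.26 × 55.95/(20.25 + 55.95) = 2.39 V.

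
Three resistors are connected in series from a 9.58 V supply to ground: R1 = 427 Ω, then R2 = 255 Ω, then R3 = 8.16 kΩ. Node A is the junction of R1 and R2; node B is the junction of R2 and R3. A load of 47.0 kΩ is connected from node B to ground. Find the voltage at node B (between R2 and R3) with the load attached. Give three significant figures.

V ≈ 8.72 V

At node B, R3 is in parallel with the load: R3‖R_L = 6953 Ω.
Below node A the resistance is R2 + (R3‖R_L) = 7208 Ω, so V_A = 9.58 × 7208/7635 = 9.044 V.
Then V_B = V_A × (R3‖R_L)/(R2 + R3‖R_L) = 9.044 × 6953/7208 = 8.72 V.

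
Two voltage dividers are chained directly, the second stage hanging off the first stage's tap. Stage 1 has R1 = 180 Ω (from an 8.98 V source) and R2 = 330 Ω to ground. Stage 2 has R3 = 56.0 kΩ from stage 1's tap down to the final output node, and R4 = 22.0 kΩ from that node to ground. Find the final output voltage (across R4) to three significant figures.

V_out ≈ 1.64 V

Stage 2 presents R3+R4 = 78000 Ω as a load on stage 1's tap.
Stage 1's lower leg becomes R2‖(R3+R4) = 328.6 Ω, so V_mid = 8.98 × 328.6/508.6 = 5.802 V.
Stage 2 is itself unloaded: V_out = V_mid × R4/(R3+R4) = 5.802 × 22000/78000 = 1.64 V.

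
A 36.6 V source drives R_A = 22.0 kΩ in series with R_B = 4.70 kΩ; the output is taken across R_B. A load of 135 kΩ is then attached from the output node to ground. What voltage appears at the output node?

V_out ≈ 6.26 V

The load sits in parallel with R_B: R_B‖R_L = (4.70 × 135) / (4.70 + 135) = 4.542 kΩ.
V_out = 36.6 × 4.542 / (22.0 + 4.542) = 36.6 × 4.542/26.54 = 6.26 V.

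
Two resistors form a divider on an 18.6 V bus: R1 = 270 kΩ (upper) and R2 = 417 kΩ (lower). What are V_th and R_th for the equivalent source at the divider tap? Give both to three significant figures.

V_th is the open-circuit tap voltage: 18.6 × 417/(270 + 417) = 11.3 V.
With the supply zeroed, R1 and R2 appear in parallel from the tap: R_th = R1‖R2 = (270 × 417)/687.0 = 164 kΩ.

V_th = 11.3 V, R_th = 164 kΩ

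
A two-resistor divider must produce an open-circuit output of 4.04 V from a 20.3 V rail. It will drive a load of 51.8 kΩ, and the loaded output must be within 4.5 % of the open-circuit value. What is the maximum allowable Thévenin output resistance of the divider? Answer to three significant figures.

R_th ≤ 2.44 kΩ

Loading drop = R_th/(R_th + R_L) ≤ 0.0450, so R_th ≤ R_L · ε/(1−ε) = 51.8 kΩ × 0.0450/0.9550 = 2.44 kΩ.
(Any R1, R2 with R2/(R1+R2) = 0.199 and R1‖R2 ≤ 2.44 kΩ will meet the spec.)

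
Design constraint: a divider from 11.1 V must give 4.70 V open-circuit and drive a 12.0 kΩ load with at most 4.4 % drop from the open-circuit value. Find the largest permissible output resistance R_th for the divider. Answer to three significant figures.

Loading drop = R_th/(R_th + R_L) ≤ 0.0440, so R_th ≤ R_L · ε/(1−ε) = 12.0 kΩ × 0.0440/0.9560 = 552 Ω.
(Any R1, R2 with R2/(R1+R2) = 0.423 and R1‖R2 ≤ 552 Ω will meet the spec.)

R_th ≤ 552 Ω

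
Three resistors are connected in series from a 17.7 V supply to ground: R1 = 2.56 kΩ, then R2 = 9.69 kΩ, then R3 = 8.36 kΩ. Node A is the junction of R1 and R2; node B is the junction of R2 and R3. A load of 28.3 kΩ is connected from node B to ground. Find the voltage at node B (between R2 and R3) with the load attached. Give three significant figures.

V ≈ 6.11 V

At node B, R3 is in parallel with the load: R3‖R_L = 6.454 kΩ.
Below node A the resistance is R2 + (R3‖R_L) = 16.14 kΩ, so V_A = 17.7 × 16.14/18.70 = 15.28 V.
Then V_B = V_A × (R3‖R_L)/(R2 + R3‖R_L) = 15.28 × 6.454/16.14 = 6.11 V.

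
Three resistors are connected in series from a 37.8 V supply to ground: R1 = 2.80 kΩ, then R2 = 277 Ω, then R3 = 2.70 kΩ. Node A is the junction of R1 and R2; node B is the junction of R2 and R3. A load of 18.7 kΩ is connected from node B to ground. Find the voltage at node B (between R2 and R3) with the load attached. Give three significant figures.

At node B, R3 is in parallel with the load: R3‖R_L = 2359 Ω.
Below node A the resistance is R2 + (R3‖R_L) = 2636 Ω, so V_A = 37.8 × 2636/5436 = 18.33 V.
Then V_B = V_A × (R3‖R_L)/(R2 + R3‖R_L) = 18.33 × 2359/2636 = 16.4 V.

V ≈ 16.4 V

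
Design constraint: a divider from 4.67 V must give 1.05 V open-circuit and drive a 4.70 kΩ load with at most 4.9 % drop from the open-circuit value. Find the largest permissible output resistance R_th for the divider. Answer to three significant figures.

R_th ≤ 242 Ω

Loading drop = R_th/(R_th + R_L) ≤ 0.0490, so R_th ≤ R_L · ε/(1−ε) = 4.70 kΩ × 0.0490/0.9510 = 242 Ω.
(Any R1, R2 with R2/(R1+R2) = 0.225 and R1‖R2 ≤ 242 Ω will meet the spec.)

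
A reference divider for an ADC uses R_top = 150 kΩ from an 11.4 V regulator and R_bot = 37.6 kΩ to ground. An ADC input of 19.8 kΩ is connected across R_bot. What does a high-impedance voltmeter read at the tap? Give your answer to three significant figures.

V_out ≈ 0.907 V

The load sits in parallel with R_bot: R_bot‖R_L = (37.6 × 19.8) / (37.6 + 19.8) = 12.97 kΩ.
V_out = 11.4 × 12.97 / (150 + 12.97) = 11.4 × 12.97/163.0 = 0.907 V.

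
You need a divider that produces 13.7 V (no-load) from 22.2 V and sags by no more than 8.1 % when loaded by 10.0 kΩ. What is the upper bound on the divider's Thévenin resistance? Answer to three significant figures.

Loading drop = R_th/(R_th + R_L) ≤ 0.0810, so R_th ≤ R_L · ε/(1−ε) = 10.0 kΩ × 0.0810/0.9190 = 881 Ω.

R_th ≤ 881 Ω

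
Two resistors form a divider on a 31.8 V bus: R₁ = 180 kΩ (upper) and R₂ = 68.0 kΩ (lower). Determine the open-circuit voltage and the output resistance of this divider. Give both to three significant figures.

V_th = 8.72 V, R_th = 49.4 kΩ

V_th is the open-circuit tap voltage: 31.8 × 68.0/(180 + 68.0) = 8.72 V.
With the supply zeroed, R₁ and R₂ appear in parallel from the tap: R_th = R₁‖R₂ = (180 × 68.0)/248.0 = 49.4 kΩ.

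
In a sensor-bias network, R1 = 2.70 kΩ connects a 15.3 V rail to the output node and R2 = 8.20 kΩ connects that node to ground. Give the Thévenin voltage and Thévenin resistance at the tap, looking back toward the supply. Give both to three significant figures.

V_th = 11.5 V, R_th = 2.03 kΩ

V_th is the open-circuit tap voltage: 15.3 × 8.20/(2.70 + 8.20) = 11.5 V.
With the supply zeroed, R1 and R2 appear in parallel from the tap: R_th = R1‖R2 = (2.70 × 8.20)/10.90 = 2.03 kΩ.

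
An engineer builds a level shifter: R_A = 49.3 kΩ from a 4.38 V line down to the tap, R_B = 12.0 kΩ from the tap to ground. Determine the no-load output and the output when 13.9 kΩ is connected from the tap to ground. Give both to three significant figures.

Open-circuit: V = 4.38 × 12.0/(49.3 + 12.0) = 0.857 V.
With the load, R_B becomes R_B‖R_L = 6.440 kΩ, so V = 4.38 × 6.440/55.74 = 0.506 V.

Unloaded: 0.857 V; loaded: 0.506 V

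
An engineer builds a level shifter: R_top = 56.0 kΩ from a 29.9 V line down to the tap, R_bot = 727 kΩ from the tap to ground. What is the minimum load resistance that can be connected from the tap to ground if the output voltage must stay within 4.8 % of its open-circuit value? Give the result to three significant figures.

R_L(min) ≈ 1.03 MΩ

Output resistance R_th = R_top‖R_bot = (56.0 × 727)/783.0 = 51.99 kΩ.
The fractional drop is R_th/(R_th + R_L); requiring this ≤ 0.0480 gives R_L ≥ R_th(1/0.0480 − 1) = 51.99 × 19.83 = 1.03 MΩ.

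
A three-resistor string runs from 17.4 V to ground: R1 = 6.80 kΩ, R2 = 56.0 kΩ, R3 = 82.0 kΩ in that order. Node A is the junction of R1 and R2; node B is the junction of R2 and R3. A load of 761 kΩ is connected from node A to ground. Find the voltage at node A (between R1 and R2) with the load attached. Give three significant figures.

V ≈ 16.4 V

Below node A the series string R2+R3 = 138.0 kΩ sits in parallel with the 761 kΩ load: 116.8 kΩ.
V_A = 17.4 × 116.8/(6.80 + 116.8) = 16.4 V.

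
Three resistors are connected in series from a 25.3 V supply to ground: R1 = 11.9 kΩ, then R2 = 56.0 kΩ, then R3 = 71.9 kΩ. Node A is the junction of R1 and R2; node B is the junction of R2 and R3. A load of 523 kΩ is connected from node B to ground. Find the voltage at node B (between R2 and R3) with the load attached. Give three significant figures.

At node B, R3 is in parallel with the load: R3‖R_L = 63.21 kΩ.
Below node A the resistance is R2 + (R3‖R_L) = 119.2 kΩ, so V_A = 25.3 × 119.2/131.1 = 23.00 V.
Then V_B = V_A × (R3‖R_L)/(R2 + R3‖R_L) = 23.00 × 63.21/119.2 = 12.2 V.

V ≈ 12.2 V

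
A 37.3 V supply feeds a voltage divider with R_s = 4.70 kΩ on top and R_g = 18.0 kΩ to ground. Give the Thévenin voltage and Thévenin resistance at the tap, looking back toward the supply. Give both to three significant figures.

V_th = 29.6 V, R_th = 3.73 kΩ

V_th is the open-circuit tap voltage: 37.3 × 18.0/(4.70 + 18.0) = 29.6 V.
With the supply zeroed, R_s and R_g appear in parallel from the tap: R_th = R_s‖R_g = (4.70 × 18.0)/22.70 = 3.73 kΩ.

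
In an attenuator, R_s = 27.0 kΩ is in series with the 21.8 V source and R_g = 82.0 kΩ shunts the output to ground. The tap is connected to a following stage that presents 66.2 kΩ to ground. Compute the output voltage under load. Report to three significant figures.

V_out ≈ 12.5 V

The load sits in parallel with R_g: R_g‖R_L = (82.0 × 66.2) / (82.0 + 66.2) = 36.63 kΩ.
V_out = 21.8 × 36.63 / (27.0 + 36.63) = 21.8 × 36.63/63.63 = 12.5 V.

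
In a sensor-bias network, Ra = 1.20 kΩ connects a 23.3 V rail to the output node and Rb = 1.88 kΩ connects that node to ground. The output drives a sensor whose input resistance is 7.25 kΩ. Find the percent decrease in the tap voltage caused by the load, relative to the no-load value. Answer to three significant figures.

Unloaded V = 23.3 × 1.88/3.080 = 14.222 V.
Loaded: Rb‖R_L = 1.493 kΩ, giving V = 23.3 × 1.493/2.693 = 12.917 V.
Drop = (14.222 − 12.917) / 14.222 = 9.18 %.

9.18 %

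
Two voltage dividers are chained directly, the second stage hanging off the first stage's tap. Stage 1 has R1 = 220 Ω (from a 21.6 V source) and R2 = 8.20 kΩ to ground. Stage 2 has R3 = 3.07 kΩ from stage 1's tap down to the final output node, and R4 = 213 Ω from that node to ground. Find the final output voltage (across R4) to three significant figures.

V_out ≈ 1.28 V

Stage 2 presents R3+R4 = 3283 Ω as a load on stage 1's tap.
Stage 1's lower leg becomes R2‖(R3+R4) = 2344 Ω, so V_mid = 21.6 × 2344/2564 = 19.75 V.
Stage 2 is itself unloaded: V_out = V_mid × R4/(R3+R4) = 19.75 × 213/3283 = 1.28 V.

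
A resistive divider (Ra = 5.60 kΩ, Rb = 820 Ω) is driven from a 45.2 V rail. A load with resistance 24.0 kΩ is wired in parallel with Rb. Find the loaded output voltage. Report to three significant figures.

V_out ≈ 5.61 V

The load sits in parallel with Rb: Rb‖R_L = (820 × 24000) / (820 + 24000) = 792.9 Ω.
V_out = 45.2 × 792.9 / (5600 + 792.9) = 45.2 × 792.9/6393 = 5.61 V.
(Unloaded it would have been 5.77 V.)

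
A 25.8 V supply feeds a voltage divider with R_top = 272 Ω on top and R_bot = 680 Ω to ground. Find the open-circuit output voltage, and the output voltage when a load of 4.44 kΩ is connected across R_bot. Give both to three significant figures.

Open-circuit: V = 25.8 × 680/(272 + 680) = 18.4 V.
With the load, R_bot becomes R_bot‖R_L = 589.7 Ω, so V = 25.8 × 589.7/861.7 = 17.7 V.

Unloaded: 18.4 V; loaded: 17.7 V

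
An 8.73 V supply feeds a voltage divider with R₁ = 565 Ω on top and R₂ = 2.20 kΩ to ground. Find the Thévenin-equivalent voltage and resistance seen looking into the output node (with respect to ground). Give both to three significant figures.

V_th = 6.95 V, R_th = 450 Ω

V_th is the open-circuit tap voltage: 8.73 × 2200/(565 + 2200) = 6.95 V.
With the supply zeroed, R₁ and R₂ appear in parallel from the tap: R_th = R₁‖R₂ = (565 × 2200)/2765 = 450 Ω.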